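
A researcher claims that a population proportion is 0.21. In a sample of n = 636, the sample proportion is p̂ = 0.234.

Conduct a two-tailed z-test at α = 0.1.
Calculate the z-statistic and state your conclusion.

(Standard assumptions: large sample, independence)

H₀: p = 0.21, H₁: p ≠ 0.21
Standard error: SE = √(p₀(1-p₀)/n) = √(0.21×0.79/636) = 0.016151
z-statistic: z = (p̂ - p₀)/SE = (0.234 - 0.21)/0.016151 = 1.4860
Critical value: z_0.05 = ±1.645
p-value = 0.1373
Decision: fail to reject H₀ at α = 0.1

Answer: z = 1.4860, fail to reject H₀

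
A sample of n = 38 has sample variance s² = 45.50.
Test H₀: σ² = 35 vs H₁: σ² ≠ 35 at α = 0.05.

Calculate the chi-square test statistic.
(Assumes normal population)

df = n - 1 = 37
χ² = (n-1)s²/σ₀² = 37×45.50/35 = 48.1000
Critical values: χ²_{0.975,37} = 22.106, χ²_{0.025,37} = 55.668
Rejection region: χ² < 22.106 or χ² > 55.668
Decision: fail to reject H₀

Answer: χ² = 48.1000, fail to reject H₀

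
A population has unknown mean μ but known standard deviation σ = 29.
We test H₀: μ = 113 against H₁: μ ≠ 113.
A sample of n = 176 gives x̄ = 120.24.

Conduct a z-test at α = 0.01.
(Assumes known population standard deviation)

Answer: z = 3.3120, reject H₀

Derivation:
Standard error: SE = σ/√n = 29/√176 = 2.1860
z-statistic: z = (x̄ - μ₀)/SE = (120.24 - 113)/2.1860 = 3.3120
Critical value: ±2.576
p-value = 0.0009
Decision: reject H₀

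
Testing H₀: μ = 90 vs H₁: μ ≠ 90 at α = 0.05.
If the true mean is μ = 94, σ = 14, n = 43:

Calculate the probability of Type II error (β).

Answer: β ≈ 0.5344

Derivation:
SE = σ/√n = 14/√43 = 2.1350
Critical values: μ₀ ± z_0.025×SE = 90 ± 1.960×2.1350
Acceptance region: (85.8154, 94.1846)
Under H₁ (μ = 94): z_high = (94.1846 - 94)/2.1350 = 0.0865, z_low = (85.8154 - 94)/2.1350 = -3.8335
β = P(not reject | H₁) = Φ(0.0865) - Φ(-3.8335) ≈ 0.5344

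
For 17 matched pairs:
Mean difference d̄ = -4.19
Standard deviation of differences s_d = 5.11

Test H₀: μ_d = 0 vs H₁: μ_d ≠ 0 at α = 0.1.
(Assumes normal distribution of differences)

Answer: t = -3.3807, reject H₀

Derivation:
df = n - 1 = 16
SE = s_d/√n = 5.11/√17 = 1.2394
t = d̄/SE = -4.19/1.2394 = -3.3807
Critical value: t_{0.05,16} = ±1.746
p-value ≈ 0.0038
Decision: reject H₀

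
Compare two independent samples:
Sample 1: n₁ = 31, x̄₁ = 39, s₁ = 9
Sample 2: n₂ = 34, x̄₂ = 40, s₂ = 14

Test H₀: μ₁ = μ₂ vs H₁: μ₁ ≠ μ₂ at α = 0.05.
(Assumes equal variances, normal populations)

Answer: t = -0.3388, fail to reject H₀

Derivation:
Pooled variance: s²_p = [30×9² + 33×14²]/(63) = 141.2381
s_p = 11.8844
SE = s_p×√(1/n₁ + 1/n₂) = 11.8844×√(1/31 + 1/34) = 2.9513
t = (x̄₁ - x̄₂)/SE = (39 - 40)/2.9513 = -0.3388
df = 63, t-critical = ±1.998
Decision: fail to reject H₀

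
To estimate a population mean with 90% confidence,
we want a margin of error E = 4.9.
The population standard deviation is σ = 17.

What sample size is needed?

Answer: n = 33

Derivation:
z_0.05 = 1.645
n = (z×σ/E)² = (1.645×17/4.9)²
n = 32.5715
Round up: n = 33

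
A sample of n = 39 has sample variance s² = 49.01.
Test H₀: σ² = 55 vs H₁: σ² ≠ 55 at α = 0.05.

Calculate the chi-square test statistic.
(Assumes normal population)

Answer: χ² = 33.8615, fail to reject H₀

Derivation:
df = n - 1 = 38
χ² = (n-1)s²/σ₀² = 38×49.01/55 = 33.8615
Critical values: χ²_{0.975,38} = 22.878, χ²_{0.025,38} = 56.896
Rejection region: χ² < 22.878 or χ² > 56.896
Decision: fail to reject H₀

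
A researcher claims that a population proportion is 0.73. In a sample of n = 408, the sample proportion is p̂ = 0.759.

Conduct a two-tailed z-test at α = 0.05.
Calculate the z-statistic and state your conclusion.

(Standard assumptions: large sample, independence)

Answer: z = 1.3194, fail to reject H₀

Derivation:
H₀: p = 0.73, H₁: p ≠ 0.73
Standard error: SE = √(p₀(1-p₀)/n) = √(0.73×0.27/408) = 0.021979
z-statistic: z = (p̂ - p₀)/SE = (0.759 - 0.73)/0.021979 = 1.3194
Critical value: z_0.025 = ±1.960
p-value = 0.1870
Decision: fail to reject H₀ at α = 0.05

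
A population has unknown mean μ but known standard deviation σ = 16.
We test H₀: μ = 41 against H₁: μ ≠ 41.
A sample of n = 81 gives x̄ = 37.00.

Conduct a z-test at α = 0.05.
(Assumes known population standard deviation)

Answer: z = -2.2500, reject H₀

Derivation:
Standard error: SE = σ/√n = 16/√81 = 1.7778
z-statistic: z = (x̄ - μ₀)/SE = (37.00 - 41)/1.7778 = -2.2500
Critical value: ±1.960
p-value = 0.0244
Decision: reject H₀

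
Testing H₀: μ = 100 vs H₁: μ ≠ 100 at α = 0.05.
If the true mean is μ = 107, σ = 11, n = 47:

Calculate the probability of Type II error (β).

Answer: β ≈ 0.0081

Derivation:
SE = σ/√n = 11/√47 = 1.6045
Critical values: μ₀ ± z_0.025×SE = 100 ± 1.960×1.6045
Acceptance region: (96.8552, 103.1448)
Under H₁ (μ = 107): z_high = (103.1448 - 107)/1.6045 = -2.4027, z_low = (96.8552 - 107)/1.6045 = -6.3227
β = P(not reject | H₁) = Φ(-2.4027) - Φ(-6.3227) ≈ 0.0081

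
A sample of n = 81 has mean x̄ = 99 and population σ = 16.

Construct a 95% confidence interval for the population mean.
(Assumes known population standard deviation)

Confidence level: 95%, α = 0.05
z_0.025 = 1.960
SE = σ/√n = 16/√81 = 1.7778
Margin of error = 1.960 × 1.7778 = 3.4845
CI: x̄ ± margin = 99 ± 3.4845
CI: (95.5155, 102.4845)

Answer: (95.5155, 102.4845)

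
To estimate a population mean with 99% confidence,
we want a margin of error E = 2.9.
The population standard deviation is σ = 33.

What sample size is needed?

z_0.005 = 2.576
n = (z×σ/E)² = (2.576×33/2.9)²
n = 859.2580
Round up: n = 860

Answer: n = 860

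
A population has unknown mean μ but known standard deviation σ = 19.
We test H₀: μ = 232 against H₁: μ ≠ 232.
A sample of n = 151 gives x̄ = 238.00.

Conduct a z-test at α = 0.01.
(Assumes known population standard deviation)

Standard error: SE = σ/√n = 19/√151 = 1.5462
z-statistic: z = (x̄ - μ₀)/SE = (238.00 - 232)/1.5462 = 3.8805
Critical value: ±2.576
p-value = 0.0001
Decision: reject H₀

Answer: z = 3.8805, reject H₀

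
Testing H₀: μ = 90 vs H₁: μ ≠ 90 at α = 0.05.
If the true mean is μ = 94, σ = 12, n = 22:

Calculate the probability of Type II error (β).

Answer: β ≈ 0.6539

Derivation:
SE = σ/√n = 12/√22 = 2.5584
Critical values: μ₀ ± z_0.025×SE = 90 ± 1.960×2.5584
Acceptance region: (84.9855, 95.0145)
Under H₁ (μ = 94): z_high = (95.0145 - 94)/2.5584 = 0.3965, z_low = (84.9855 - 94)/2.5584 = -3.5235
β = P(not reject | H₁) = Φ(0.3965) - Φ(-3.5235) ≈ 0.6539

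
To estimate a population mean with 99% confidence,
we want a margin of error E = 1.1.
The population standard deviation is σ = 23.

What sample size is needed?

z_0.005 = 2.576
n = (z×σ/E)² = (2.576×23/1.1)²
n = 2901.0955
Round up: n = 2902

Answer: n = 2902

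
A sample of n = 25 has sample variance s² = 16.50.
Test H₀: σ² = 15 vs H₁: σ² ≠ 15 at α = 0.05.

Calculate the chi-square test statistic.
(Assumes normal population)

Answer: χ² = 26.4000, fail to reject H₀

Derivation:
df = n - 1 = 24
χ² = (n-1)s²/σ₀² = 24×16.50/15 = 26.4000
Critical values: χ²_{0.975,24} = 12.401, χ²_{0.025,24} = 39.364
Rejection region: χ² < 12.401 or χ² > 39.364
Decision: fail to reject H₀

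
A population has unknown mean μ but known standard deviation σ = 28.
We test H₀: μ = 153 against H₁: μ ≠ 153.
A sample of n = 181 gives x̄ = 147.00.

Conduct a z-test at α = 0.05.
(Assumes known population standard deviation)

Standard error: SE = σ/√n = 28/√181 = 2.0812
z-statistic: z = (x̄ - μ₀)/SE = (147.00 - 153)/2.0812 = -2.8830
Critical value: ±1.960
p-value = 0.0039
Decision: reject H₀

Answer: z = -2.8830, reject H₀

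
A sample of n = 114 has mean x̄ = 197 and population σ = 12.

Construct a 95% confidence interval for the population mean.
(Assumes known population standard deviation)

Answer: (194.7972, 199.2028)

Derivation:
Confidence level: 95%, α = 0.05
z_0.025 = 1.960
SE = σ/√n = 12/√114 = 1.1239
Margin of error = 1.960 × 1.1239 = 2.2028
CI: x̄ ± margin = 197 ± 2.2028
CI: (194.7972, 199.2028)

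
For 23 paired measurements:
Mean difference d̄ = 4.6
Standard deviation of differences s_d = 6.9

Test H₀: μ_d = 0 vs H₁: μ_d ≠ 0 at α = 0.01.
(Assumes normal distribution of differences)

Answer: t = 3.1973, reject H₀

Derivation:
df = n - 1 = 22
SE = s_d/√n = 6.9/√23 = 1.4387
t = d̄/SE = 4.6/1.4387 = 3.1973
Critical value: t_{0.005,22} = ±2.819
p-value ≈ 0.0042
Decision: reject H₀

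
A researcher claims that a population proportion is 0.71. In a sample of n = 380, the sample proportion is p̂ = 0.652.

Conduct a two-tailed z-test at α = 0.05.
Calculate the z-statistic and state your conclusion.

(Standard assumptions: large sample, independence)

Answer: z = -2.4916, reject H₀

Derivation:
H₀: p = 0.71, H₁: p ≠ 0.71
Standard error: SE = √(p₀(1-p₀)/n) = √(0.71×0.29/380) = 0.023278
z-statistic: z = (p̂ - p₀)/SE = (0.652 - 0.71)/0.023278 = -2.4916
Critical value: z_0.025 = ±1.960
p-value = 0.0127
Decision: reject H₀ at α = 0.05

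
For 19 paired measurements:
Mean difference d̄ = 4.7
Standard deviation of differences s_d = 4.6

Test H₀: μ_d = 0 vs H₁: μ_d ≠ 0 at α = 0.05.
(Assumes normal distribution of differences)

df = n - 1 = 18
SE = s_d/√n = 4.6/√19 = 1.0553
t = d̄/SE = 4.7/1.0553 = 4.4537
Critical value: t_{0.025,18} = ±2.101
p-value ≈ 0.0003
Decision: reject H₀

Answer: t = 4.4537, reject H₀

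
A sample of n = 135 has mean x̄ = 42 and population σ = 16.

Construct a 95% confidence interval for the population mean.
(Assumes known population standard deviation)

Answer: (39.3009, 44.6991)

Derivation:
Confidence level: 95%, α = 0.05
z_0.025 = 1.960
SE = σ/√n = 16/√135 = 1.3771
Margin of error = 1.960 × 1.3771 = 2.6991
CI: x̄ ± margin = 42 ± 2.6991
CI: (39.3009, 44.6991)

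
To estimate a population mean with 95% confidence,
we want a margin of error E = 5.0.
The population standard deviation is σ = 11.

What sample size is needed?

z_0.025 = 1.960
n = (z×σ/E)² = (1.960×11/5.0)²
n = 18.5933
Round up: n = 19

Answer: n = 19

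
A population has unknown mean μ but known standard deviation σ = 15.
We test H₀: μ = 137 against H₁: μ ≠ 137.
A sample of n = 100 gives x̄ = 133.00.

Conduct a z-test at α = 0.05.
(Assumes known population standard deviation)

Answer: z = -2.6667, reject H₀

Derivation:
Standard error: SE = σ/√n = 15/√100 = 1.5000
z-statistic: z = (x̄ - μ₀)/SE = (133.00 - 137)/1.5000 = -2.6667
Critical value: ±1.960
p-value = 0.0077
Decision: reject H₀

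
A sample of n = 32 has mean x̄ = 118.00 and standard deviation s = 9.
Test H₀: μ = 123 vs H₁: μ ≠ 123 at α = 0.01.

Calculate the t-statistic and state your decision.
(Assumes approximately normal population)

Answer: t = -3.1427, reject H₀

Derivation:
df = n - 1 = 31
SE = s/√n = 9/√32 = 1.5910
t = (x̄ - μ₀)/SE = (118.00 - 123)/1.5910 = -3.1427
Critical value: t_{0.005,31} = ±2.744
p-value ≈ 0.0037
Decision: reject H₀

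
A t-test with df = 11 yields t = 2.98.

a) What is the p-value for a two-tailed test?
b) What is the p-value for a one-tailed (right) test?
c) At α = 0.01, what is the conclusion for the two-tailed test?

Using t-distribution with df = 11:
a) Two-tailed: p = 2×P(T > 2.98) = 0.0125
b) One-tailed: p = P(T > 2.98) = 0.0063
c) 0.0125 ≥ 0.01, fail to reject H₀

Answer: a) 0.0125, b) 0.0063, c) fail to reject H₀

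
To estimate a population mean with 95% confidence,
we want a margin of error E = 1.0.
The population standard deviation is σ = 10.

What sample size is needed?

z_0.025 = 1.960
n = (z×σ/E)² = (1.960×10/1.0)²
n = 384.1600
Round up: n = 385

Answer: n = 385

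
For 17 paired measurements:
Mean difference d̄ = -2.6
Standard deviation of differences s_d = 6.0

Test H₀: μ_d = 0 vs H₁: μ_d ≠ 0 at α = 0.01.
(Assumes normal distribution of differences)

Answer: t = -1.7867, fail to reject H₀

Derivation:
df = n - 1 = 16
SE = s_d/√n = 6.0/√17 = 1.4552
t = d̄/SE = -2.6/1.4552 = -1.7867
Critical value: t_{0.005,16} = ±2.921
p-value ≈ 0.0929
Decision: fail to reject H₀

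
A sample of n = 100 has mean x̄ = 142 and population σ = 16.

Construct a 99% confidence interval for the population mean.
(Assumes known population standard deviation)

Answer: (137.8784, 146.1216)

Derivation:
Confidence level: 99%, α = 0.01
z_0.005 = 2.576
SE = σ/√n = 16/√100 = 1.6000
Margin of error = 2.576 × 1.6000 = 4.1216
CI: x̄ ± margin = 142 ± 4.1216
CI: (137.8784, 146.1216)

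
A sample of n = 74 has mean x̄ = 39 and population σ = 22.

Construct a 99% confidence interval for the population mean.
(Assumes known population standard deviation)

Answer: (32.4121, 45.5879)

Derivation:
Confidence level: 99%, α = 0.01
z_0.005 = 2.576
SE = σ/√n = 22/√74 = 2.5574
Margin of error = 2.576 × 2.5574 = 6.5879
CI: x̄ ± margin = 39 ± 6.5879
CI: (32.4121, 45.5879)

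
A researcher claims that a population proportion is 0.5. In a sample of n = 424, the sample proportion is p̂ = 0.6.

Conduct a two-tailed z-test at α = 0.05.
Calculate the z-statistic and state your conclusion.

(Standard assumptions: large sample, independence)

Answer: z = 4.1183, reject H₀

Derivation:
H₀: p = 0.5, H₁: p ≠ 0.5
Standard error: SE = √(p₀(1-p₀)/n) = √(0.5×0.5/424) = 0.024282
z-statistic: z = (p̂ - p₀)/SE = (0.6 - 0.5)/0.024282 = 4.1183
Critical value: z_0.025 = ±1.960
p-value < 0.0001
Decision: reject H₀ at α = 0.05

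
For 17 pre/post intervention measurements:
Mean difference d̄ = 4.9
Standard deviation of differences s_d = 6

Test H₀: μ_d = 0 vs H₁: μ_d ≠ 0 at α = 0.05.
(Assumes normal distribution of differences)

Answer: t = 3.3672, reject H₀

Derivation:
df = n - 1 = 16
SE = s_d/√n = 6/√17 = 1.4552
t = d̄/SE = 4.9/1.4552 = 3.3672
Critical value: t_{0.025,16} = ±2.120
p-value ≈ 0.0039
Decision: reject H₀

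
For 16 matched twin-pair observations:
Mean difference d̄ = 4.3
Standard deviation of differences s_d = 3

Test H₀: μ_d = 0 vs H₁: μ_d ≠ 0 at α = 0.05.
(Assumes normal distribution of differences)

Answer: t = 5.7333, reject H₀

Derivation:
df = n - 1 = 15
SE = s_d/√n = 3/√16 = 0.7500
t = d̄/SE = 4.3/0.7500 = 5.7333
Critical value: t_{0.025,15} = ±2.131
p-value < 0.0001
Decision: reject H₀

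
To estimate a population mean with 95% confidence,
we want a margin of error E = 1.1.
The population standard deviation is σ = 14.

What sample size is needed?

z_0.025 = 1.960
n = (z×σ/E)² = (1.960×14/1.1)²
n = 622.2757
Round up: n = 623

Answer: n = 623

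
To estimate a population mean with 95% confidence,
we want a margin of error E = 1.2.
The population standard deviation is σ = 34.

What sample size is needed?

Answer: n = 3084

Derivation:
z_0.025 = 1.960
n = (z×σ/E)² = (1.960×34/1.2)²
n = 3083.9511
Round up: n = 3084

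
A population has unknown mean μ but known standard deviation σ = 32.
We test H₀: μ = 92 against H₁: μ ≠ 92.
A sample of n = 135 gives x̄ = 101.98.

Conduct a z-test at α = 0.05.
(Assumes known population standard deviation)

Standard error: SE = σ/√n = 32/√135 = 2.7541
z-statistic: z = (x̄ - μ₀)/SE = (101.98 - 92)/2.7541 = 3.6237
Critical value: ±1.960
p-value = 0.0003
Decision: reject H₀

Answer: z = 3.6237, reject H₀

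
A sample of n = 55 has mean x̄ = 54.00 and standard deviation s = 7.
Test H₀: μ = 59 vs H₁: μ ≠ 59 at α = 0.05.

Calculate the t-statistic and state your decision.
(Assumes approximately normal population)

df = n - 1 = 54
SE = s/√n = 7/√55 = 0.9439
t = (x̄ - μ₀)/SE = (54.00 - 59)/0.9439 = -5.2972
Critical value: t_{0.025,54} = ±2.005
p-value < 0.0001
Decision: reject H₀

Answer: t = -5.2972, reject H₀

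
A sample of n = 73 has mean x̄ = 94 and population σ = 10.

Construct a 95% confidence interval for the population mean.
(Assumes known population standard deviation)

Confidence level: 95%, α = 0.05
z_0.025 = 1.960
SE = σ/√n = 10/√73 = 1.1704
Margin of error = 1.960 × 1.1704 = 2.2940
CI: x̄ ± margin = 94 ± 2.2940
CI: (91.7060, 96.2940)

Answer: (91.7060, 96.2940)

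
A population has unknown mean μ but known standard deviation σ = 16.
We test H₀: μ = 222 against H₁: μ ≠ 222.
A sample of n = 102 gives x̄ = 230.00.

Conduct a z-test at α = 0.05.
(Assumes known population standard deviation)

Answer: z = 5.0499, reject H₀

Derivation:
Standard error: SE = σ/√n = 16/√102 = 1.5842
z-statistic: z = (x̄ - μ₀)/SE = (230.00 - 222)/1.5842 = 5.0499
Critical value: ±1.960
p-value < 0.0001
Decision: reject H₀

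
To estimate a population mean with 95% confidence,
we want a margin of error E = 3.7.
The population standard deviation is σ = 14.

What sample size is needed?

z_0.025 = 1.960
n = (z×σ/E)² = (1.960×14/3.7)²
n = 55.0003
Round up: n = 56

Answer: n = 56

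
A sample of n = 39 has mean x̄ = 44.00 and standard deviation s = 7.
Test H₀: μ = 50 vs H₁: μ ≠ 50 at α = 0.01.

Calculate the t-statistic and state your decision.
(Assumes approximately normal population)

Answer: t = -5.3528, reject H₀

Derivation:
df = n - 1 = 38
SE = s/√n = 7/√39 = 1.1209
t = (x̄ - μ₀)/SE = (44.00 - 50)/1.1209 = -5.3528
Critical value: t_{0.005,38} = ±2.712
p-value < 0.0001
Decision: reject H₀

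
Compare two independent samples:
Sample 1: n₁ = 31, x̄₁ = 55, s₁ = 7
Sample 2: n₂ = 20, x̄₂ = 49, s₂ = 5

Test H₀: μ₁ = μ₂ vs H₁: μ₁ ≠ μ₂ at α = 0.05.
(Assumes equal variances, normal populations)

Pooled variance: s²_p = [30×7² + 19×5²]/(49) = 39.6939
s_p = 6.3003
SE = s_p×√(1/n₁ + 1/n₂) = 6.3003×√(1/31 + 1/20) = 1.8070
t = (x̄₁ - x̄₂)/SE = (55 - 49)/1.8070 = 3.3204
df = 49, t-critical = ±2.010
Decision: reject H₀

Answer: t = 3.3204, reject H₀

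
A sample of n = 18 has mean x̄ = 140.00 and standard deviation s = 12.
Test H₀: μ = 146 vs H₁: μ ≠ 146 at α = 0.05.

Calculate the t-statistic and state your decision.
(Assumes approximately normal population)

df = n - 1 = 17
SE = s/√n = 12/√18 = 2.8284
t = (x̄ - μ₀)/SE = (140.00 - 146)/2.8284 = -2.1213
Critical value: t_{0.025,17} = ±2.110
p-value ≈ 0.0489
Decision: reject H₀

Answer: t = -2.1213, reject H₀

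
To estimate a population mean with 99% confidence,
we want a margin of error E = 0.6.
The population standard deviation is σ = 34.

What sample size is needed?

z_0.005 = 2.576
n = (z×σ/E)² = (2.576×34/0.6)²
n = 21308.2140
Round up: n = 21309

Answer: n = 21309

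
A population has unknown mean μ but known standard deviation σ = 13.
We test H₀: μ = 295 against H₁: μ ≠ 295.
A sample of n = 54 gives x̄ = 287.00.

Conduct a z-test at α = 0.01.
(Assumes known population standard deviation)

Standard error: SE = σ/√n = 13/√54 = 1.7691
z-statistic: z = (x̄ - μ₀)/SE = (287.00 - 295)/1.7691 = -4.5221
Critical value: ±2.576
p-value < 0.0001
Decision: reject H₀

Answer: z = -4.5221, reject H₀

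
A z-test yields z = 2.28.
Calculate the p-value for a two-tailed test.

For z = 2.28:
p = 2×P(Z > |2.28|) = 2×(1 - Φ(2.28)) = 0.0226

Answer: p-value ≈ 0.0226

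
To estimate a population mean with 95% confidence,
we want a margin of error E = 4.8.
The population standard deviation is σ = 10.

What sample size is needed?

z_0.025 = 1.960
n = (z×σ/E)² = (1.960×10/4.8)²
n = 16.6736
Round up: n = 17

Answer: n = 17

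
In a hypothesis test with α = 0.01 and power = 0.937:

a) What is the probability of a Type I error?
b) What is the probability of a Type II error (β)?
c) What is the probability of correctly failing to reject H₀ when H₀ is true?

Answer: a) 0.01, b) 0.063, c) 0.99

Derivation:
a) Type I error probability = α = 0.01
b) Power = P(reject H₀ | H₁ true) = 1 - β = 0.937, so Type II error probability = β = 1 - Power = 0.063
c) P(fail to reject H₀ | H₀ true) = 1 - α = 0.99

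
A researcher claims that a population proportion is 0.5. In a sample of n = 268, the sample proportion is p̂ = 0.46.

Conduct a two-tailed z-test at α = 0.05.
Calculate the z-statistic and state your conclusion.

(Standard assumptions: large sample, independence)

Answer: z = -1.3097, fail to reject H₀

Derivation:
H₀: p = 0.5, H₁: p ≠ 0.5
Standard error: SE = √(p₀(1-p₀)/n) = √(0.5×0.5/268) = 0.030542
z-statistic: z = (p̂ - p₀)/SE = (0.46 - 0.5)/0.030542 = -1.3097
Critical value: z_0.025 = ±1.960
p-value = 0.1903
Decision: fail to reject H₀ at α = 0.05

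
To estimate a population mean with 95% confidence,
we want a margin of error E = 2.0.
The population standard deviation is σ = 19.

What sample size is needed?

z_0.025 = 1.960
n = (z×σ/E)² = (1.960×19/2.0)²
n = 346.7044
Round up: n = 347

Answer: n = 347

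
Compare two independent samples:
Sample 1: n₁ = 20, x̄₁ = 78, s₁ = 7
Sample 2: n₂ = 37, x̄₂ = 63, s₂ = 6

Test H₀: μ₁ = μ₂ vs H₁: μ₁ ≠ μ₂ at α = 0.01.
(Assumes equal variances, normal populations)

Pooled variance: s²_p = [19×7² + 36×6²]/(55) = 40.4909
s_p = 6.3632
SE = s_p×√(1/n₁ + 1/n₂) = 6.3632×√(1/20 + 1/37) = 1.7660
t = (x̄₁ - x̄₂)/SE = (78 - 63)/1.7660 = 8.4938
df = 55, t-critical = ±2.668
Decision: reject H₀

Answer: t = 8.4938, reject H₀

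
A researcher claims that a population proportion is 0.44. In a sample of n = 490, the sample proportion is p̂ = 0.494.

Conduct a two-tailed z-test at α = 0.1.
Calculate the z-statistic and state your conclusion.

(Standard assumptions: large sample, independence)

Answer: z = 2.4081, reject H₀

Derivation:
H₀: p = 0.44, H₁: p ≠ 0.44
Standard error: SE = √(p₀(1-p₀)/n) = √(0.44×0.56/490) = 0.022424
z-statistic: z = (p̂ - p₀)/SE = (0.494 - 0.44)/0.022424 = 2.4081
Critical value: z_0.05 = ±1.645
p-value = 0.0160
Decision: reject H₀ at α = 0.1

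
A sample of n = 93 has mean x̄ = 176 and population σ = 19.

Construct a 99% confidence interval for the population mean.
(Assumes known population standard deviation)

Answer: (170.9248, 181.0752)

Derivation:
Confidence level: 99%, α = 0.01
z_0.005 = 2.576
SE = σ/√n = 19/√93 = 1.9702
Margin of error = 2.576 × 1.9702 = 5.0752
CI: x̄ ± margin = 176 ± 5.0752
CI: (170.9248, 181.0752)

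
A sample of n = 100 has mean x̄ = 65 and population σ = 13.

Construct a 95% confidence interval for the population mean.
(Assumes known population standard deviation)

Answer: (62.4520, 67.5480)

Derivation:
Confidence level: 95%, α = 0.05
z_0.025 = 1.960
SE = σ/√n = 13/√100 = 1.3000
Margin of error = 1.960 × 1.3000 = 2.5480
CI: x̄ ± margin = 65 ± 2.5480
CI: (62.4520, 67.5480)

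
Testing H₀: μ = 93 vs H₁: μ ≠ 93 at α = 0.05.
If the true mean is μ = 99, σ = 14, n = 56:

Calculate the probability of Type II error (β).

SE = σ/√n = 14/√56 = 1.8708
Critical values: μ₀ ± z_0.025×SE = 93 ± 1.960×1.8708
Acceptance region: (89.3332, 96.6668)
Under H₁ (μ = 99): z_high = (96.6668 - 99)/1.8708 = -1.2472, z_low = (89.3332 - 99)/1.8708 = -5.1672
β = P(not reject | H₁) = Φ(-1.2472) - Φ(-5.1672) ≈ 0.1062

Answer: β ≈ 0.1062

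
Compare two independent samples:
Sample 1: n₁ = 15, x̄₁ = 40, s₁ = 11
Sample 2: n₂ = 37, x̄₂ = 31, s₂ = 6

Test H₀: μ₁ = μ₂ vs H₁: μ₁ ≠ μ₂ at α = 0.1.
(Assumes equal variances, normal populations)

Answer: t = 3.8023, reject H₀

Derivation:
Pooled variance: s²_p = [14×11² + 36×6²]/(50) = 59.8000
s_p = 7.7330
SE = s_p×√(1/n₁ + 1/n₂) = 7.7330×√(1/15 + 1/37) = 2.3670
t = (x̄₁ - x̄₂)/SE = (40 - 31)/2.3670 = 3.8023
df = 50, t-critical = ±1.676
Decision: reject H₀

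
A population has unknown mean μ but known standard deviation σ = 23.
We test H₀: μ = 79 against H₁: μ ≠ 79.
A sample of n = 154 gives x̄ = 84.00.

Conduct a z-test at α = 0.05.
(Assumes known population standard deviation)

Standard error: SE = σ/√n = 23/√154 = 1.8534
z-statistic: z = (x̄ - μ₀)/SE = (84.00 - 79)/1.8534 = 2.6977
Critical value: ±1.960
p-value = 0.0070
Decision: reject H₀

Answer: z = 2.6977, reject H₀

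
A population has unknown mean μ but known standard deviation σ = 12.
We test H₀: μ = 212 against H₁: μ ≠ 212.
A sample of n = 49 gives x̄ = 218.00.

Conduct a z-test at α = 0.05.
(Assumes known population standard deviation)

Standard error: SE = σ/√n = 12/√49 = 1.7143
z-statistic: z = (x̄ - μ₀)/SE = (218.00 - 212)/1.7143 = 3.5000
Critical value: ±1.960
p-value = 0.0005
Decision: reject H₀

Answer: z = 3.5000, reject H₀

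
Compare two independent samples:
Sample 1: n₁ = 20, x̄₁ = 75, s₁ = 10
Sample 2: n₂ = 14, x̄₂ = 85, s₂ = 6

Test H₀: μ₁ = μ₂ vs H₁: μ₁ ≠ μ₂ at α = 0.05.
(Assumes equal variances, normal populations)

Pooled variance: s²_p = [19×10² + 13×6²]/(32) = 74.0000
s_p = 8.6023
SE = s_p×√(1/n₁ + 1/n₂) = 8.6023×√(1/20 + 1/14) = 2.9976
t = (x̄₁ - x̄₂)/SE = (75 - 85)/2.9976 = -3.3360
df = 32, t-critical = ±2.037
Decision: reject H₀

Answer: t = -3.3360, reject H₀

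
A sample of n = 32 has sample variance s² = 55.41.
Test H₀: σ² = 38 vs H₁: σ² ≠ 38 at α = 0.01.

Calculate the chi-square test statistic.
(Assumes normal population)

Answer: χ² = 45.2029, fail to reject H₀

Derivation:
df = n - 1 = 31
χ² = (n-1)s²/σ₀² = 31×55.41/38 = 45.2029
Critical values: χ²_{0.995,31} = 14.458, χ²_{0.005,31} = 55.003
Rejection region: χ² < 14.458 or χ² > 55.003
Decision: fail to reject H₀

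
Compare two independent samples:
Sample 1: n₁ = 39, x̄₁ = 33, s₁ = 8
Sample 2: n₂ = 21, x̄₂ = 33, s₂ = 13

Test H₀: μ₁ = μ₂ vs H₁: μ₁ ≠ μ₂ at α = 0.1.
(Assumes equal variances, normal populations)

Pooled variance: s²_p = [38×8² + 20×13²]/(58) = 100.2069
s_p = 10.0103
SE = s_p×√(1/n₁ + 1/n₂) = 10.0103×√(1/39 + 1/21) = 2.7094
t = (x̄₁ - x̄₂)/SE = (33 - 33)/2.7094 = 0.0000
df = 58, t-critical = ±1.672
Decision: fail to reject H₀

Answer: t = 0.0000, fail to reject H₀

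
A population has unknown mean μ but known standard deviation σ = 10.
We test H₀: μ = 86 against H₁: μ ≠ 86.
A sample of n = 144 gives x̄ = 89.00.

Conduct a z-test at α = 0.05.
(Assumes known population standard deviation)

Answer: z = 3.6001, reject H₀

Derivation:
Standard error: SE = σ/√n = 10/√144 = 0.8333
z-statistic: z = (x̄ - μ₀)/SE = (89.00 - 86)/0.8333 = 3.6001
Critical value: ±1.960
p-value = 0.0003
Decision: reject H₀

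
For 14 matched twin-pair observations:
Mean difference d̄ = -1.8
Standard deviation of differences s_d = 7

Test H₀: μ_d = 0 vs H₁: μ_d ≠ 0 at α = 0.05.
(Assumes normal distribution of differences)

Answer: t = -0.9622, fail to reject H₀

Derivation:
df = n - 1 = 13
SE = s_d/√n = 7/√14 = 1.8708
t = d̄/SE = -1.8/1.8708 = -0.9622
Critical value: t_{0.025,13} = ±2.160
p-value ≈ 0.3535
Decision: fail to reject H₀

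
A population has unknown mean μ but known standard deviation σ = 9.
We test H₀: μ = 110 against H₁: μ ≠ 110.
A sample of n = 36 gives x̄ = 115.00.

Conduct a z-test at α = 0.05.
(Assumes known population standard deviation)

Standard error: SE = σ/√n = 9/√36 = 1.5000
z-statistic: z = (x̄ - μ₀)/SE = (115.00 - 110)/1.5000 = 3.3333
Critical value: ±1.960
p-value = 0.0009
Decision: reject H₀

Answer: z = 3.3333, reject H₀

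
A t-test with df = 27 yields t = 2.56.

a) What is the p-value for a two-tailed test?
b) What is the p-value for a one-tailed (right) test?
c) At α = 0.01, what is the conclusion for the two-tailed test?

Answer: a) 0.0164, b) 0.0082, c) fail to reject H₀

Derivation:
Using t-distribution with df = 27:
a) Two-tailed: p = 2×P(T > 2.56) = 0.0164
b) One-tailed: p = P(T > 2.56) = 0.0082
c) 0.0164 ≥ 0.01, fail to reject H₀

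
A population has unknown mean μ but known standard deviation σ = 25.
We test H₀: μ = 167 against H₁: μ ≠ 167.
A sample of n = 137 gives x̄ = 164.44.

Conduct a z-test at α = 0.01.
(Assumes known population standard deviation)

Standard error: SE = σ/√n = 25/√137 = 2.1359
z-statistic: z = (x̄ - μ₀)/SE = (164.44 - 167)/2.1359 = -1.1986
Critical value: ±2.576
p-value = 0.2307
Decision: fail to reject H₀

Answer: z = -1.1986, fail to reject H₀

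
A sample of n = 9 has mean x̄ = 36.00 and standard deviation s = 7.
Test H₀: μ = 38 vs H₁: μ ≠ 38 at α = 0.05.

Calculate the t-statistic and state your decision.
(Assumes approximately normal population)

Answer: t = -0.8572, fail to reject H₀

Derivation:
df = n - 1 = 8
SE = s/√n = 7/√9 = 2.3333
t = (x̄ - μ₀)/SE = (36.00 - 38)/2.3333 = -0.8572
Critical value: t_{0.025,8} = ±2.306
p-value ≈ 0.4163
Decision: fail to reject H₀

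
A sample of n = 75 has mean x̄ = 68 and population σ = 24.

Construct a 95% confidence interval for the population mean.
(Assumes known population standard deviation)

Answer: (62.5683, 73.4317)

Derivation:
Confidence level: 95%, α = 0.05
z_0.025 = 1.960
SE = σ/√n = 24/√75 = 2.7713
Margin of error = 1.960 × 2.7713 = 5.4317
CI: x̄ ± margin = 68 ± 5.4317
CI: (62.5683, 73.4317)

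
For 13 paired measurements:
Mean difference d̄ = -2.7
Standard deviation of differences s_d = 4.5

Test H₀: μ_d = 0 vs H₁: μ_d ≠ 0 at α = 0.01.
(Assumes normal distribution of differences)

Answer: t = -2.1633, fail to reject H₀

Derivation:
df = n - 1 = 12
SE = s_d/√n = 4.5/√13 = 1.2481
t = d̄/SE = -2.7/1.2481 = -2.1633
Critical value: t_{0.005,12} = ±3.055
p-value ≈ 0.0514
Decision: fail to reject H₀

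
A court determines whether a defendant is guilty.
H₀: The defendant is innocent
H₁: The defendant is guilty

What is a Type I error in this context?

Answer: Convicting an innocent person

Derivation:
Type I error: rejecting H₀ when it is actually true (false positive).
Type II error: failing to reject H₀ when H₁ is actually true (false negative).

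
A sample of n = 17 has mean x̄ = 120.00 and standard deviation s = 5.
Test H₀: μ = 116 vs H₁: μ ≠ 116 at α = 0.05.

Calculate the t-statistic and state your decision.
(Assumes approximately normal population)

Answer: t = 3.2984, reject H₀

Derivation:
df = n - 1 = 16
SE = s/√n = 5/√17 = 1.2127
t = (x̄ - μ₀)/SE = (120.00 - 116)/1.2127 = 3.2984
Critical value: t_{0.025,16} = ±2.120
p-value ≈ 0.0045
Decision: reject H₀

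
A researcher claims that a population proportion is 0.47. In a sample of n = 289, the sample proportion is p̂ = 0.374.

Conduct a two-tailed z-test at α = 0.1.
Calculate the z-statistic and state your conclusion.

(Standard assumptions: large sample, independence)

H₀: p = 0.47, H₁: p ≠ 0.47
Standard error: SE = √(p₀(1-p₀)/n) = √(0.47×0.53/289) = 0.029359
z-statistic: z = (p̂ - p₀)/SE = (0.374 - 0.47)/0.029359 = -3.2699
Critical value: z_0.05 = ±1.645
p-value = 0.0011
Decision: reject H₀ at α = 0.1

Answer: z = -3.2699, reject H₀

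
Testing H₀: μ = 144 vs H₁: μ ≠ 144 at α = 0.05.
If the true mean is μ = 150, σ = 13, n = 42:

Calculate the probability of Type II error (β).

SE = σ/√n = 13/√42 = 2.0059
Critical values: μ₀ ± z_0.025×SE = 144 ± 1.960×2.0059
Acceptance region: (140.0684, 147.9316)
Under H₁ (μ = 150): z_high = (147.9316 - 150)/2.0059 = -1.0312, z_low = (140.0684 - 150)/2.0059 = -4.9512
β = P(not reject | H₁) = Φ(-1.0312) - Φ(-4.9512) ≈ 0.1512

Answer: β ≈ 0.1512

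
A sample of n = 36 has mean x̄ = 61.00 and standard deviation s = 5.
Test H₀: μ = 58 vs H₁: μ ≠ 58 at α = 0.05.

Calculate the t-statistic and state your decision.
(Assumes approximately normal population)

Answer: t = 3.6001, reject H₀

Derivation:
df = n - 1 = 35
SE = s/√n = 5/√36 = 0.8333
t = (x̄ - μ₀)/SE = (61.00 - 58)/0.8333 = 3.6001
Critical value: t_{0.025,35} = ±2.030
p-value ≈ 0.0010
Decision: reject H₀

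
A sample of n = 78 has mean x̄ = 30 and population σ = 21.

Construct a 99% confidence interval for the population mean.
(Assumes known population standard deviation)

Confidence level: 99%, α = 0.01
z_0.005 = 2.576
SE = σ/√n = 21/√78 = 2.3778
Margin of error = 2.576 × 2.3778 = 6.1252
CI: x̄ ± margin = 30 ± 6.1252
CI: (23.8748, 36.1252)

Answer: (23.8748, 36.1252)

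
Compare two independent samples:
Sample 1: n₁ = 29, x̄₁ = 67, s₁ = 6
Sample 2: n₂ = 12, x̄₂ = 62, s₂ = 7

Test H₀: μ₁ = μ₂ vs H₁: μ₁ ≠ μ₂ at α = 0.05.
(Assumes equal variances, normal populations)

Pooled variance: s²_p = [28×6² + 11×7²]/(39) = 39.6667
s_p = 6.2982
SE = s_p×√(1/n₁ + 1/n₂) = 6.2982×√(1/29 + 1/12) = 2.1618
t = (x̄₁ - x̄₂)/SE = (67 - 62)/2.1618 = 2.3129
df = 39, t-critical = ±2.023
Decision: reject H₀

Answer: t = 2.3129, reject H₀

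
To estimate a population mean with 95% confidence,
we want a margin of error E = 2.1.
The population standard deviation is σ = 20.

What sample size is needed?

z_0.025 = 1.960
n = (z×σ/E)² = (1.960×20/2.1)²
n = 348.4444
Round up: n = 349

Answer: n = 349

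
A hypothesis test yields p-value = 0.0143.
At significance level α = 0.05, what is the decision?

Compare p-value to α:
0.0143 < 0.05
Decision: reject H₀

Answer: reject H₀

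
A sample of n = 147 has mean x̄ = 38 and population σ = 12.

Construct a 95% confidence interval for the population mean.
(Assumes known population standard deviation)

Confidence level: 95%, α = 0.05
z_0.025 = 1.960
SE = σ/√n = 12/√147 = 0.9897
Margin of error = 1.960 × 0.9897 = 1.9398
CI: x̄ ± margin = 38 ± 1.9398
CI: (36.0602, 39.9398)

Answer: (36.0602, 39.9398)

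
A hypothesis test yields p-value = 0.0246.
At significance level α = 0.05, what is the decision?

Compare p-value to α:
0.0246 < 0.05
Decision: reject H₀

Answer: reject H₀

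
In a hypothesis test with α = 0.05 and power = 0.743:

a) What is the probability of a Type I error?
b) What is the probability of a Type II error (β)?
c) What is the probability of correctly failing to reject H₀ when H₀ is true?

a) Type I error probability = α = 0.05
b) Power = P(reject H₀ | H₁ true) = 1 - β = 0.743, so Type II error probability = β = 1 - Power = 0.257
c) P(fail to reject H₀ | H₀ true) = 1 - α = 0.95

Answer: a) 0.05, b) 0.257, c) 0.95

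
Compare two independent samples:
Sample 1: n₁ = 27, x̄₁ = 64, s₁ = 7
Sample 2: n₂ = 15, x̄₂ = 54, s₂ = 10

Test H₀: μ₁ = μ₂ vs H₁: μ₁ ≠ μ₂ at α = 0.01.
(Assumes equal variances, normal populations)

Answer: t = 3.7979, reject H₀

Derivation:
Pooled variance: s²_p = [26×7² + 14×10²]/(40) = 66.8500
s_p = 8.1762
SE = s_p×√(1/n₁ + 1/n₂) = 8.1762×√(1/27 + 1/15) = 2.6330
t = (x̄₁ - x̄₂)/SE = (64 - 54)/2.6330 = 3.7979
df = 40, t-critical = ±2.704
Decision: reject H₀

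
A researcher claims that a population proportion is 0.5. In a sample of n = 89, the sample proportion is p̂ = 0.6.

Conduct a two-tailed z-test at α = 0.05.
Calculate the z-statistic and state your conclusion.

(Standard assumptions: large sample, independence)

H₀: p = 0.5, H₁: p ≠ 0.5
Standard error: SE = √(p₀(1-p₀)/n) = √(0.5×0.5/89) = 0.053000
z-statistic: z = (p̂ - p₀)/SE = (0.6 - 0.5)/0.053000 = 1.8868
Critical value: z_0.025 = ±1.960
p-value = 0.0592
Decision: fail to reject H₀ at α = 0.05

Answer: z = 1.8868, fail to reject H₀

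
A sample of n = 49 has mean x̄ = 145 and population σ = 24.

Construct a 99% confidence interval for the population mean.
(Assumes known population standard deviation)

Confidence level: 99%, α = 0.01
z_0.005 = 2.576
SE = σ/√n = 24/√49 = 3.4286
Margin of error = 2.576 × 3.4286 = 8.8321
CI: x̄ ± margin = 145 ± 8.8321
CI: (136.1679, 153.8321)

Answer: (136.1679, 153.8321)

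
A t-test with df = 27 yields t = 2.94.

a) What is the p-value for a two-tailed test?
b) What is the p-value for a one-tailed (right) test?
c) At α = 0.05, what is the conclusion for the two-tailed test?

Answer: a) 0.0067, b) 0.0033, c) reject H₀

Derivation:
Using t-distribution with df = 27:
a) Two-tailed: p = 2×P(T > 2.94) = 0.0067
b) One-tailed: p = P(T > 2.94) = 0.0033
c) 0.0067 < 0.05, reject H₀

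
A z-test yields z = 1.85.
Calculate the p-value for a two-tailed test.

Answer: p-value ≈ 0.0643

Derivation:
For z = 1.85:
p = 2×P(Z > |1.85|) = 2×(1 - Φ(1.85)) = 0.0643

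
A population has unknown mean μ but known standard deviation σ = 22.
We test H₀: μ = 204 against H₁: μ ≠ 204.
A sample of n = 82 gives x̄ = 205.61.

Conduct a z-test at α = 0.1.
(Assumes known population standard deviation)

Answer: z = 0.6627, fail to reject H₀

Derivation:
Standard error: SE = σ/√n = 22/√82 = 2.4295
z-statistic: z = (x̄ - μ₀)/SE = (205.61 - 204)/2.4295 = 0.6627
Critical value: ±1.645
p-value = 0.5075
Decision: fail to reject H₀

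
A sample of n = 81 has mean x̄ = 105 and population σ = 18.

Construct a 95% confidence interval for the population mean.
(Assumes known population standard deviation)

Answer: (101.0800, 108.9200)

Derivation:
Confidence level: 95%, α = 0.05
z_0.025 = 1.960
SE = σ/√n = 18/√81 = 2.0000
Margin of error = 1.960 × 2.0000 = 3.9200
CI: x̄ ± margin = 105 ± 3.9200
CI: (101.0800, 108.9200)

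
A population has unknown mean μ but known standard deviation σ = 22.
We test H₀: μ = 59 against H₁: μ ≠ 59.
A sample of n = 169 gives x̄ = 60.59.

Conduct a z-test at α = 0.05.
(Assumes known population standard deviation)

Standard error: SE = σ/√n = 22/√169 = 1.6923
z-statistic: z = (x̄ - μ₀)/SE = (60.59 - 59)/1.6923 = 0.9395
Critical value: ±1.960
p-value = 0.3475
Decision: fail to reject H₀

Answer: z = 0.9395, fail to reject H₀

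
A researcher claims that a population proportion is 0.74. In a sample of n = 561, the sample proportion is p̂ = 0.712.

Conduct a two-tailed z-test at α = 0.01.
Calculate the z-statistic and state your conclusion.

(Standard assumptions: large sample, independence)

H₀: p = 0.74, H₁: p ≠ 0.74
Standard error: SE = √(p₀(1-p₀)/n) = √(0.74×0.26/561) = 0.018519
z-statistic: z = (p̂ - p₀)/SE = (0.712 - 0.74)/0.018519 = -1.5120
Critical value: z_0.005 = ±2.576
p-value = 0.1305
Decision: fail to reject H₀ at α = 0.01

Answer: z = -1.5120, fail to reject H₀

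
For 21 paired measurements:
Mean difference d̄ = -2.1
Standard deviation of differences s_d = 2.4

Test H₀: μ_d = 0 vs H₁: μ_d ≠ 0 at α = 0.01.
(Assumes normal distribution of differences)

Answer: t = -4.0099, reject H₀

Derivation:
df = n - 1 = 20
SE = s_d/√n = 2.4/√21 = 0.5237
t = d̄/SE = -2.1/0.5237 = -4.0099
Critical value: t_{0.005,20} = ±2.845
p-value ≈ 0.0007
Decision: reject H₀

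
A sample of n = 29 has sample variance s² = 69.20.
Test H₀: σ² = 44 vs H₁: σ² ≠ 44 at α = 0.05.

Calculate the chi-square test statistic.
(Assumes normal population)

Answer: χ² = 44.0364, fail to reject H₀

Derivation:
df = n - 1 = 28
χ² = (n-1)s²/σ₀² = 28×69.20/44 = 44.0364
Critical values: χ²_{0.975,28} = 15.308, χ²_{0.025,28} = 44.461
Rejection region: χ² < 15.308 or χ² > 44.461
Decision: fail to reject H₀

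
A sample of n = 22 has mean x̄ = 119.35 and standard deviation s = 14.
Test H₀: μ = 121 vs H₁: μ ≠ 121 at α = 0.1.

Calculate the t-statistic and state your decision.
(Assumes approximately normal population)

Answer: t = -0.5528, fail to reject H₀

Derivation:
df = n - 1 = 21
SE = s/√n = 14/√22 = 2.9848
t = (x̄ - μ₀)/SE = (119.35 - 121)/2.9848 = -0.5528
Critical value: t_{0.05,21} = ±1.721
p-value ≈ 0.5862
Decision: fail to reject H₀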